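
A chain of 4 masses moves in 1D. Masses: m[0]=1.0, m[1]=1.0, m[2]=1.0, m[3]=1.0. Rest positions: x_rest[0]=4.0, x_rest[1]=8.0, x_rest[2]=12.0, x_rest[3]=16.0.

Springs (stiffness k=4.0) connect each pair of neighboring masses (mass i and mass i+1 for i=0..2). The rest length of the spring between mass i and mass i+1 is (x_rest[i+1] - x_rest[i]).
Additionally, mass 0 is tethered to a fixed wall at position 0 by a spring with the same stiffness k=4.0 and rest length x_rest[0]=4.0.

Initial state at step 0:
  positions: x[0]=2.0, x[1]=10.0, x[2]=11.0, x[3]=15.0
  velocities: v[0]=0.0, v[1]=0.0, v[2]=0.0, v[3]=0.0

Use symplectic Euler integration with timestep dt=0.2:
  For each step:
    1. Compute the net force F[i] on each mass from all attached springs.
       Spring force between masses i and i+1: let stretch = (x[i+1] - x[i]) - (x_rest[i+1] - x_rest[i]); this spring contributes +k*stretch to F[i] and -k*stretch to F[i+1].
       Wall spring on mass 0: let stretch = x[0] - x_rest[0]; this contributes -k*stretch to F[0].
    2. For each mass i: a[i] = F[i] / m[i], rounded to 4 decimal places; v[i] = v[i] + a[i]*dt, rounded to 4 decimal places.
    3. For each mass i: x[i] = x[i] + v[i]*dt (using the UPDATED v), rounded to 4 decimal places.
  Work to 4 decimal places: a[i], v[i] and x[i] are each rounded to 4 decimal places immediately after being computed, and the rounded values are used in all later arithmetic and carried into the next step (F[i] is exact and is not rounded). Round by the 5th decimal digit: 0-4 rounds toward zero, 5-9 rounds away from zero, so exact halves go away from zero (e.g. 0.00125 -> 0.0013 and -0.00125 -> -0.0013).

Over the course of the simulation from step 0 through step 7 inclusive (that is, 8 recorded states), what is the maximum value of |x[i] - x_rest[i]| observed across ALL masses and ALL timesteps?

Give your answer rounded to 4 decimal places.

Step 0: x=[2.0000 10.0000 11.0000 15.0000] v=[0.0000 0.0000 0.0000 0.0000]
Step 1: x=[2.9600 8.8800 11.4800 15.0000] v=[4.8000 -5.6000 2.4000 0.0000]
Step 2: x=[4.3936 7.2288 12.1072 15.0768] v=[7.1680 -8.2560 3.1360 0.3840]
Step 3: x=[5.5779 5.9045 12.4290 15.3185] v=[5.9213 -6.6214 1.6090 1.2083]
Step 4: x=[5.9220 5.5719 12.1692 15.7378] v=[1.7203 -1.6631 -1.2990 2.0967]
Step 5: x=[5.2625 6.3509 11.4248 16.2262] v=[-3.2974 3.8948 -3.7220 2.4418]
Step 6: x=[3.9352 7.7675 10.6368 16.5863] v=[-6.6367 7.0832 -3.9400 1.8007]
Step 7: x=[2.5914 9.0301 10.3416 16.6345] v=[-6.7190 6.3128 -1.4758 0.2411]
Max displacement = 2.4281

Answer: 2.4281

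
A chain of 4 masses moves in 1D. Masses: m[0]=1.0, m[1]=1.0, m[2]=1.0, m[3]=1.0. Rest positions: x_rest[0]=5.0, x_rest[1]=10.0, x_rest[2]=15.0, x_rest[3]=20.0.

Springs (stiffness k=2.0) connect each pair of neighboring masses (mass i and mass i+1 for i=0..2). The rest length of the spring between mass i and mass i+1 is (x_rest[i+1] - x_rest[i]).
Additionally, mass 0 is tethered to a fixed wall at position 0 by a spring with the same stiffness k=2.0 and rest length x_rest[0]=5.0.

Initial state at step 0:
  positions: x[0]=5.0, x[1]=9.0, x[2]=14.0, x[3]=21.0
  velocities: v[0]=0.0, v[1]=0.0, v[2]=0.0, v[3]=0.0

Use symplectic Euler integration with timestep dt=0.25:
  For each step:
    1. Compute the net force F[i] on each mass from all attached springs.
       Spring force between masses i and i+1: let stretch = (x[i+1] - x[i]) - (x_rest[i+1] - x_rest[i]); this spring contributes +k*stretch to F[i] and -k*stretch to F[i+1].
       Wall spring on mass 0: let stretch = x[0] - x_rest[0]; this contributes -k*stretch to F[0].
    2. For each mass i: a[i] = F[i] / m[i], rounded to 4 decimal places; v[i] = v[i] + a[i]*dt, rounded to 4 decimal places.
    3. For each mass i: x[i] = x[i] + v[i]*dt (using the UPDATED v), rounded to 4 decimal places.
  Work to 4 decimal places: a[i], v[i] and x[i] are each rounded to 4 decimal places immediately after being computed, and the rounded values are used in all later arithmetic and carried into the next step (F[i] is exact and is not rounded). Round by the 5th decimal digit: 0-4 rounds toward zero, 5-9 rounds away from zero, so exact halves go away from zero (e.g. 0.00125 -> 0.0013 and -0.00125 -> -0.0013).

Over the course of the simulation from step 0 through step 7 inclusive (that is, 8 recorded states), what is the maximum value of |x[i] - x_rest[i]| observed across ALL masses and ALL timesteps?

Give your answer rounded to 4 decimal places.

Answer: 1.1284

Derivation:
Step 0: x=[5.0000 9.0000 14.0000 21.0000] v=[0.0000 0.0000 0.0000 0.0000]
Step 1: x=[4.8750 9.1250 14.2500 20.7500] v=[-0.5000 0.5000 1.0000 -1.0000]
Step 2: x=[4.6719 9.3594 14.6719 20.3125] v=[-0.8125 0.9375 1.6875 -1.7500]
Step 3: x=[4.4707 9.6719 15.1348 19.7949] v=[-0.8047 1.2500 1.8516 -2.0703]
Step 4: x=[4.3608 10.0171 15.4974 19.3198] v=[-0.4395 1.3809 1.4502 -1.9004]
Step 5: x=[4.4129 10.3403 15.6527 18.9919] v=[0.2083 1.2929 0.6213 -1.3116]
Step 6: x=[4.6543 10.5867 15.5614 18.8716] v=[0.9656 0.9854 -0.3653 -0.4812]
Step 7: x=[5.0555 10.7134 15.2620 18.9625] v=[1.6047 0.5066 -1.1976 0.3637]
Max displacement = 1.1284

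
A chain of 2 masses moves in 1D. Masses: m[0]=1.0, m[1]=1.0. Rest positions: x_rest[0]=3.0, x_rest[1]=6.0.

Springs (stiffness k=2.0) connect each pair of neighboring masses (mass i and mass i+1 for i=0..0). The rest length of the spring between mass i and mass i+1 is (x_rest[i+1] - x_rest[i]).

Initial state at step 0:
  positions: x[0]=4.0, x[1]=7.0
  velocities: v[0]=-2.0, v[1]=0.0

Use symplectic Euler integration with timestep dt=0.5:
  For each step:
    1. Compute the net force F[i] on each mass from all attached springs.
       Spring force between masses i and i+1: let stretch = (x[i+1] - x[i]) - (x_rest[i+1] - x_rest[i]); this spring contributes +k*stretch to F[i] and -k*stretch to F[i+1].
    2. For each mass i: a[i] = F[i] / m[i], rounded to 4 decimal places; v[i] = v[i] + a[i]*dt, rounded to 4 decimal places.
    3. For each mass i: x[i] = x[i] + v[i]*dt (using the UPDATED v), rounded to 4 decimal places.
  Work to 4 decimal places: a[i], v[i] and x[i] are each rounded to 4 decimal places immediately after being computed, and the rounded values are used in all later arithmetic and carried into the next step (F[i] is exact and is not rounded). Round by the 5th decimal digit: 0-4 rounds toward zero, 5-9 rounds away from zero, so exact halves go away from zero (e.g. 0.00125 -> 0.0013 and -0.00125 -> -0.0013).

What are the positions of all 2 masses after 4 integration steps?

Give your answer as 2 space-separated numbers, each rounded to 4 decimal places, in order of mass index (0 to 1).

Answer: 2.5000 4.5000

Derivation:
Step 0: x=[4.0000 7.0000] v=[-2.0000 0.0000]
Step 1: x=[3.0000 7.0000] v=[-2.0000 0.0000]
Step 2: x=[2.5000 6.5000] v=[-1.0000 -1.0000]
Step 3: x=[2.5000 5.5000] v=[0.0000 -2.0000]
Step 4: x=[2.5000 4.5000] v=[0.0000 -2.0000]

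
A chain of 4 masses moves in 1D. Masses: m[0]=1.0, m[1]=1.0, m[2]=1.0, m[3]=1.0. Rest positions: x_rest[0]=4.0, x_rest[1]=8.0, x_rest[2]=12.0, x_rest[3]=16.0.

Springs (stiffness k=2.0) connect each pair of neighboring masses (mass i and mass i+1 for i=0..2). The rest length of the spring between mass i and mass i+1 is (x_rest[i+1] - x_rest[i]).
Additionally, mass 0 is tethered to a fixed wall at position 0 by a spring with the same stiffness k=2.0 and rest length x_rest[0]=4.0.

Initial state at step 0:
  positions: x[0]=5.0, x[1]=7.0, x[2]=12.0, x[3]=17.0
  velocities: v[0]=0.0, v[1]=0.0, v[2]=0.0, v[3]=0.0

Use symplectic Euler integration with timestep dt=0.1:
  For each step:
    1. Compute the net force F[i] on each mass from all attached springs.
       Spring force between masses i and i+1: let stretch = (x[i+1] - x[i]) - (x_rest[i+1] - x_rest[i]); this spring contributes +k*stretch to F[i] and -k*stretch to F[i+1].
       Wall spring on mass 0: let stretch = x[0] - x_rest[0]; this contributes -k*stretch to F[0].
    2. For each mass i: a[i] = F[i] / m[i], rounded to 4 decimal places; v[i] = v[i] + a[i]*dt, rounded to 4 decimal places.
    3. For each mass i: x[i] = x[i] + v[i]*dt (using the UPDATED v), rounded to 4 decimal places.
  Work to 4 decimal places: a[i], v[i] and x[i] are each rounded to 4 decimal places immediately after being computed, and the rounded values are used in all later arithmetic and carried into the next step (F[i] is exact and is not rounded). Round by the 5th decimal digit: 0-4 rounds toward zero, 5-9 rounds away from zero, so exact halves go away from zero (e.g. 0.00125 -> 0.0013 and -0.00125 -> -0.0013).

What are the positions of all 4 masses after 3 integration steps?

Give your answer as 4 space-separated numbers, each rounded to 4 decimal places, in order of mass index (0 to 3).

Step 0: x=[5.0000 7.0000 12.0000 17.0000] v=[0.0000 0.0000 0.0000 0.0000]
Step 1: x=[4.9400 7.0600 12.0000 16.9800] v=[-0.6000 0.6000 0.0000 -0.2000]
Step 2: x=[4.8236 7.1764 12.0008 16.9404] v=[-1.1640 1.1640 0.0080 -0.3960]
Step 3: x=[4.6578 7.3422 12.0039 16.8820] v=[-1.6582 1.6583 0.0310 -0.5839]

Answer: 4.6578 7.3422 12.0039 16.8820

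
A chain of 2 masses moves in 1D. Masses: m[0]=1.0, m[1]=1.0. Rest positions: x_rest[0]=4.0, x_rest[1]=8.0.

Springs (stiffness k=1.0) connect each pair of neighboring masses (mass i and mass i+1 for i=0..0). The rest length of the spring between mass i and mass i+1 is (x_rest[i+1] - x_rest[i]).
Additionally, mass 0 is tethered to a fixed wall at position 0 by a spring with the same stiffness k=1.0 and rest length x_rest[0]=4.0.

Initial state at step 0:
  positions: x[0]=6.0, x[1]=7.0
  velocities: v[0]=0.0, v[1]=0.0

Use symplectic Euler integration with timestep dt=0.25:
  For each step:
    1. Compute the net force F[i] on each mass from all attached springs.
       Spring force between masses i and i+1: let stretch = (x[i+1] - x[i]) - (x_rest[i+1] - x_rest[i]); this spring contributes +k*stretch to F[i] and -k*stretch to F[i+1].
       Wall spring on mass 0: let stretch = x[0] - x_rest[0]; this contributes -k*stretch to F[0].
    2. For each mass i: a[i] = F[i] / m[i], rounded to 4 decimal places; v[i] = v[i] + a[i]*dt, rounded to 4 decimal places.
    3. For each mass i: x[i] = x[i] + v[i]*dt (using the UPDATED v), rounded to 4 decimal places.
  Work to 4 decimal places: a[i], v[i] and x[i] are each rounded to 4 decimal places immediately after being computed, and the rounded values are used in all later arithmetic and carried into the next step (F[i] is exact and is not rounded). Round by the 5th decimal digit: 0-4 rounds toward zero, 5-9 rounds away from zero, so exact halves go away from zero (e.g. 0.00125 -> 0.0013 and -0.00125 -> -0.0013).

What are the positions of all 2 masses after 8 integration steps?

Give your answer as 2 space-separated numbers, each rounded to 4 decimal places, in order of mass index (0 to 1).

Step 0: x=[6.0000 7.0000] v=[0.0000 0.0000]
Step 1: x=[5.6875 7.1875] v=[-1.2500 0.7500]
Step 2: x=[5.1133 7.5313] v=[-2.2969 1.3750]
Step 3: x=[4.3706 7.9739] v=[-2.9707 1.7705]
Step 4: x=[3.5800 8.4413] v=[-3.1625 1.8697]
Step 5: x=[2.8695 8.8549] v=[-2.8422 1.6544]
Step 6: x=[2.3537 9.1444] v=[-2.0632 1.1581]
Step 7: x=[2.1152 9.2595] v=[-0.9540 0.4604]
Step 8: x=[2.1910 9.1781] v=[0.3033 -0.3257]

Answer: 2.1910 9.1781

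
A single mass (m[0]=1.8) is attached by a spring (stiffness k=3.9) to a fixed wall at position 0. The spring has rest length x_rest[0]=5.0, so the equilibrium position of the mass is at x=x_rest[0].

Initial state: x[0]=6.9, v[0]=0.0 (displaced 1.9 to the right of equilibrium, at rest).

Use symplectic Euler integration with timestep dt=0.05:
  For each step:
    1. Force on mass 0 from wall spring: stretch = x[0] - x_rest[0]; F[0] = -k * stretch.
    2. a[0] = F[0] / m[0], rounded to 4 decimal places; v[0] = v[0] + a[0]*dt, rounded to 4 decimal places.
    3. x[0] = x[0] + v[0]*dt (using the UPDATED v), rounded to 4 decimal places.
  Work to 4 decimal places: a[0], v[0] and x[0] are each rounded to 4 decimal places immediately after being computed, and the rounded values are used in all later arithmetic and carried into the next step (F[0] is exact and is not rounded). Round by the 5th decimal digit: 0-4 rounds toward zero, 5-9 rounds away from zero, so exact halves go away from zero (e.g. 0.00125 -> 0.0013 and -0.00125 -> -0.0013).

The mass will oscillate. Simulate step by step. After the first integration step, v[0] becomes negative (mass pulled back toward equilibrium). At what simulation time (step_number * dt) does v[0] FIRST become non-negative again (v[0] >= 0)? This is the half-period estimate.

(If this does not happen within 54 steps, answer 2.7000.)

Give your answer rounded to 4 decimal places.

Step 0: x=[6.9000] v=[0.0000]
Step 1: x=[6.8897] v=[-0.2058]
Step 2: x=[6.8692] v=[-0.4105]
Step 3: x=[6.8386] v=[-0.6130]
Step 4: x=[6.7980] v=[-0.8122]
Step 5: x=[6.7477] v=[-1.0070]
Step 6: x=[6.6879] v=[-1.1963]
Step 7: x=[6.6189] v=[-1.3792]
Step 8: x=[6.5412] v=[-1.5546]
Step 9: x=[6.4551] v=[-1.7216]
Step 10: x=[6.3611] v=[-1.8792]
Step 11: x=[6.2598] v=[-2.0267]
Step 12: x=[6.1516] v=[-2.1632]
Step 13: x=[6.0372] v=[-2.2880]
Step 14: x=[5.9172] v=[-2.4004]
Step 15: x=[5.7922] v=[-2.4998]
Step 16: x=[5.6629] v=[-2.5856]
Step 17: x=[5.5300] v=[-2.6574]
Step 18: x=[5.3943] v=[-2.7148]
Step 19: x=[5.2564] v=[-2.7575]
Step 20: x=[5.1171] v=[-2.7853]
Step 21: x=[4.9772] v=[-2.7980]
Step 22: x=[4.8374] v=[-2.7955]
Step 23: x=[4.6985] v=[-2.7779]
Step 24: x=[4.5612] v=[-2.7452]
Step 25: x=[4.4263] v=[-2.6977]
Step 26: x=[4.2945] v=[-2.6356]
Step 27: x=[4.1665] v=[-2.5592]
Step 28: x=[4.0431] v=[-2.4689]
Step 29: x=[3.9248] v=[-2.3652]
Step 30: x=[3.8124] v=[-2.2487]
Step 31: x=[3.7064] v=[-2.1200]
Step 32: x=[3.6074] v=[-1.9799]
Step 33: x=[3.5160] v=[-1.8290]
Step 34: x=[3.4326] v=[-1.6682]
Step 35: x=[3.3577] v=[-1.4984]
Step 36: x=[3.2917] v=[-1.3205]
Step 37: x=[3.2349] v=[-1.1354]
Step 38: x=[3.1877] v=[-0.9442]
Step 39: x=[3.1503] v=[-0.7479]
Step 40: x=[3.1229] v=[-0.5475]
Step 41: x=[3.1057] v=[-0.3441]
Step 42: x=[3.0988] v=[-0.1389]
Step 43: x=[3.1022] v=[0.0671]
First v>=0 after going negative at step 43, time=2.1500

Answer: 2.1500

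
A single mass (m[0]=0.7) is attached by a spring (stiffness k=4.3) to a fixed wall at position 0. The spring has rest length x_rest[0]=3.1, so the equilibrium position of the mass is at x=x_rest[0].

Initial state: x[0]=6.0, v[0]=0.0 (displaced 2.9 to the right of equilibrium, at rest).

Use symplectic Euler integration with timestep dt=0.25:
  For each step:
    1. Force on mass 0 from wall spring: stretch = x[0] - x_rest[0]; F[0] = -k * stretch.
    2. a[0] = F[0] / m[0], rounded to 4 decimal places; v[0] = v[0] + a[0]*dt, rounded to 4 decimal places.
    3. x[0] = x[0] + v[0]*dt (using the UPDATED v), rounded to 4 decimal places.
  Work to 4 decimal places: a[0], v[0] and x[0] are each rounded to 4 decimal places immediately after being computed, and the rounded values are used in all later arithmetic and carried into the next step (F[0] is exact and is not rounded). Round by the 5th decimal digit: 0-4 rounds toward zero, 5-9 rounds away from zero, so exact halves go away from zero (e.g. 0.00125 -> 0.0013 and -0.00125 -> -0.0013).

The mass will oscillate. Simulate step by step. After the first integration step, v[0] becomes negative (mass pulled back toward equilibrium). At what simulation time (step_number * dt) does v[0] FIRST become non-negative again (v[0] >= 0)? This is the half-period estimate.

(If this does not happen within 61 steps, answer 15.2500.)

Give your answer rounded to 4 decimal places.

Step 0: x=[6.0000] v=[0.0000]
Step 1: x=[4.8866] v=[-4.4536]
Step 2: x=[3.0873] v=[-7.1973]
Step 3: x=[1.2929] v=[-7.1778]
Step 4: x=[0.1923] v=[-4.4026]
Step 5: x=[0.2080] v=[0.0628]
First v>=0 after going negative at step 5, time=1.2500

Answer: 1.2500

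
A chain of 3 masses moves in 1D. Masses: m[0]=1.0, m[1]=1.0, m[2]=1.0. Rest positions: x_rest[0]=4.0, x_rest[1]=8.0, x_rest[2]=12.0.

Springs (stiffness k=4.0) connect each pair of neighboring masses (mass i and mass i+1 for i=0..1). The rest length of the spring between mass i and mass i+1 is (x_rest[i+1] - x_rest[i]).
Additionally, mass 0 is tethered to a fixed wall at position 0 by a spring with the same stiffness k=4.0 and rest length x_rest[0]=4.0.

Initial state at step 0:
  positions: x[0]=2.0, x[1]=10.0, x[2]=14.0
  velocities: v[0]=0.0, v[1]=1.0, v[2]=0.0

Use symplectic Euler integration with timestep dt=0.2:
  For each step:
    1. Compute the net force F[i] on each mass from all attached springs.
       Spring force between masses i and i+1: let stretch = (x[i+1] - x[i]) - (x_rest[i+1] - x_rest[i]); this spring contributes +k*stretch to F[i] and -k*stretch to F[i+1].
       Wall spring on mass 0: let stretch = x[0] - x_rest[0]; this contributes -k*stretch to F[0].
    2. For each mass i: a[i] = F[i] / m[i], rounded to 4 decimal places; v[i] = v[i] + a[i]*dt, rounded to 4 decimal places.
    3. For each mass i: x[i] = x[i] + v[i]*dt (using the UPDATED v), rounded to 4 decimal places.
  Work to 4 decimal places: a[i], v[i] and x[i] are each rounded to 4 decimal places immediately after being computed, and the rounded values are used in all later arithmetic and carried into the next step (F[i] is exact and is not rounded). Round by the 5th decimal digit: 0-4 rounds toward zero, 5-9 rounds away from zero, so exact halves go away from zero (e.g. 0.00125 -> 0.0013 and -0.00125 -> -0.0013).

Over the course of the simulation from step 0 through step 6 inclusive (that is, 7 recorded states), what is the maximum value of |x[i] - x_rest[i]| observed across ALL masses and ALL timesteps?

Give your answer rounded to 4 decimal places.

Step 0: x=[2.0000 10.0000 14.0000] v=[0.0000 1.0000 0.0000]
Step 1: x=[2.9600 9.5600 14.0000] v=[4.8000 -2.2000 0.0000]
Step 2: x=[4.5024 8.7744 13.9296] v=[7.7120 -3.9280 -0.3520]
Step 3: x=[6.0079 8.1301 13.6744] v=[7.5277 -3.2214 -1.2762]
Step 4: x=[6.8917 8.0334 13.1721] v=[4.4191 -0.4837 -2.5116]
Step 5: x=[6.8555 8.5762 12.4876] v=[-0.1809 2.7139 -3.4226]
Step 6: x=[5.9978 9.4695 11.8173] v=[-4.2887 4.4665 -3.3517]
Max displacement = 2.8917

Answer: 2.8917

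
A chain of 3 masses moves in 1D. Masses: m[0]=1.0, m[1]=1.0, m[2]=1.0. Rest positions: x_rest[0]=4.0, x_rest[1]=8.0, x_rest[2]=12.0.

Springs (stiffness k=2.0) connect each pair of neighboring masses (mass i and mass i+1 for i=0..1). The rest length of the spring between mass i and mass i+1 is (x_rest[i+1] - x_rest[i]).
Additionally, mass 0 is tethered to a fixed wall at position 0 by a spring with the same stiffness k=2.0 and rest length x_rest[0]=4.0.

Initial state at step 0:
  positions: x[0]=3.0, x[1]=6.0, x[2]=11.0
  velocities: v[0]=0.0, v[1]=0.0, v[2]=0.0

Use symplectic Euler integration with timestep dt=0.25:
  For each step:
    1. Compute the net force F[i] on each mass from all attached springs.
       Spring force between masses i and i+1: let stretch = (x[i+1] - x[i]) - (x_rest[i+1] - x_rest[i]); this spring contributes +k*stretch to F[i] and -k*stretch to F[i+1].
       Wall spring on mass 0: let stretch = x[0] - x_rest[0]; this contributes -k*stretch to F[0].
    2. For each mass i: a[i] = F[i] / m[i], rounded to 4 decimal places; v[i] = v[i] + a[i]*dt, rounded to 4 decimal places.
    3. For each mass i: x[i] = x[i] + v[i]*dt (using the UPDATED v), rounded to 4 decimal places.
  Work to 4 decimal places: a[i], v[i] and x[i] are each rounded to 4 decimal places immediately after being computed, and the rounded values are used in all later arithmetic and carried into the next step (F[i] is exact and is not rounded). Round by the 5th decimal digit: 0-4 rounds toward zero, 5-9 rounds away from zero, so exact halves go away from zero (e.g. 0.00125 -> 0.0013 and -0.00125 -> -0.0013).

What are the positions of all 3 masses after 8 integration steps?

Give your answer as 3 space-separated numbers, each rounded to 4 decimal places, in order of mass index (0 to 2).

Step 0: x=[3.0000 6.0000 11.0000] v=[0.0000 0.0000 0.0000]
Step 1: x=[3.0000 6.2500 10.8750] v=[0.0000 1.0000 -0.5000]
Step 2: x=[3.0313 6.6719 10.6719] v=[0.1250 1.6875 -0.8125]
Step 3: x=[3.1387 7.1387 10.4688] v=[0.4297 1.8672 -0.8125]
Step 4: x=[3.3538 7.5218 10.3494] v=[0.8604 1.5323 -0.4776]
Step 5: x=[3.6707 7.7373 10.3766] v=[1.2675 0.8621 0.1086]
Step 6: x=[4.0371 7.7744 10.5739] v=[1.4655 0.1485 0.7890]
Step 7: x=[4.3660 7.6943 10.9212] v=[1.3156 -0.3204 1.3893]
Step 8: x=[4.5652 7.6015 11.3652] v=[0.7968 -0.3711 1.7759]

Answer: 4.5652 7.6015 11.3652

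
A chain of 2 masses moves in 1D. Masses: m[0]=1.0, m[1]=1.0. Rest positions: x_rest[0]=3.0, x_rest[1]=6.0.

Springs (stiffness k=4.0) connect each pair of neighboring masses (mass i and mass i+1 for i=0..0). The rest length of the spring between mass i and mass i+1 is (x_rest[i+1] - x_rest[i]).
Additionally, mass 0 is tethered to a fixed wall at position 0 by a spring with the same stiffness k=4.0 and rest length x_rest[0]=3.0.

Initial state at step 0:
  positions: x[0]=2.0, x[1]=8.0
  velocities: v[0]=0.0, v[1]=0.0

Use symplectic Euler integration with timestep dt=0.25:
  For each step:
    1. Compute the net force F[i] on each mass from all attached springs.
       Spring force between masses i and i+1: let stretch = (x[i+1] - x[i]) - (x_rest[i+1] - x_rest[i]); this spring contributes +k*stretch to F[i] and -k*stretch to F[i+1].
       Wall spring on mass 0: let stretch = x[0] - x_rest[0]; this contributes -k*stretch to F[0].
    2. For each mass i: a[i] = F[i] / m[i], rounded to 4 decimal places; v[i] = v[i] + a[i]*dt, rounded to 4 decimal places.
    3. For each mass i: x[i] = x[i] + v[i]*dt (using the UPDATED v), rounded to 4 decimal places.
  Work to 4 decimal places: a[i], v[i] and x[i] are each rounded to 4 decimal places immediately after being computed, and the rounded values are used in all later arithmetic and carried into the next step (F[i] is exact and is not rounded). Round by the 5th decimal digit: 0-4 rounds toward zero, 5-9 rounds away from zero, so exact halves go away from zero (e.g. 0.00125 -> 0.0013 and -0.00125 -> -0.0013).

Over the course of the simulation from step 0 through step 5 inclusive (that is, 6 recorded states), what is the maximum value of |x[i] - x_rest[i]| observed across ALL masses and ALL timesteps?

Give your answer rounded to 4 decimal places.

Answer: 2.0156

Derivation:
Step 0: x=[2.0000 8.0000] v=[0.0000 0.0000]
Step 1: x=[3.0000 7.2500] v=[4.0000 -3.0000]
Step 2: x=[4.3125 6.1875] v=[5.2500 -4.2500]
Step 3: x=[5.0156 5.4063] v=[2.8125 -3.1250]
Step 4: x=[4.5625 5.2774] v=[-1.8124 -0.5157]
Step 5: x=[3.1475 5.7198] v=[-5.6600 1.7694]
Max displacement = 2.0156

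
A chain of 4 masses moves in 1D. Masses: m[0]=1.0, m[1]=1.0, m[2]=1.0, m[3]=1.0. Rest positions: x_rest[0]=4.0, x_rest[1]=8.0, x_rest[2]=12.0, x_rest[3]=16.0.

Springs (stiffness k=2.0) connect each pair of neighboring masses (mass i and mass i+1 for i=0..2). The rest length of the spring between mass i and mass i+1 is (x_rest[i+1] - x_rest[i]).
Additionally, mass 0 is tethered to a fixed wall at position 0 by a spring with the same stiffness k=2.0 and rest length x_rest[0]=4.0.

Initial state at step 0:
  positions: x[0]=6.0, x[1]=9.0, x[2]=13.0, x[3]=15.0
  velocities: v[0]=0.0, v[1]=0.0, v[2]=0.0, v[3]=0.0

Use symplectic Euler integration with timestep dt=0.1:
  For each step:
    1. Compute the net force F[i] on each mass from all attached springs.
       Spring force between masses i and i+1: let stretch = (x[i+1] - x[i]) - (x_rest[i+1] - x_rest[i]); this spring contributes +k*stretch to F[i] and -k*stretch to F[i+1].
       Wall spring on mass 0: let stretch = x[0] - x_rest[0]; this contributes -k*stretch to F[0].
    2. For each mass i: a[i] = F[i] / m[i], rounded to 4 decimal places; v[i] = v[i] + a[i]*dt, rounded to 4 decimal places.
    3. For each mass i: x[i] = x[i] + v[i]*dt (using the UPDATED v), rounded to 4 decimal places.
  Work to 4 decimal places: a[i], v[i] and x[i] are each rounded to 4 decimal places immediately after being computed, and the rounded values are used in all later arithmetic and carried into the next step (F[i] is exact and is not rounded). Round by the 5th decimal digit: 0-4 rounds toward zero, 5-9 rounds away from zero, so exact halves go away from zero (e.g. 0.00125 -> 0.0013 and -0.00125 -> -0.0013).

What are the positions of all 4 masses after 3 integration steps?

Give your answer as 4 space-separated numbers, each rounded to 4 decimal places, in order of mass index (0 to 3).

Answer: 5.6538 9.1062 12.7738 15.2321

Derivation:
Step 0: x=[6.0000 9.0000 13.0000 15.0000] v=[0.0000 0.0000 0.0000 0.0000]
Step 1: x=[5.9400 9.0200 12.9600 15.0400] v=[-0.6000 0.2000 -0.4000 0.4000]
Step 2: x=[5.8228 9.0572 12.8828 15.1184] v=[-1.1720 0.3720 -0.7720 0.7840]
Step 3: x=[5.6538 9.1062 12.7738 15.2321] v=[-1.6897 0.4902 -1.0900 1.1369]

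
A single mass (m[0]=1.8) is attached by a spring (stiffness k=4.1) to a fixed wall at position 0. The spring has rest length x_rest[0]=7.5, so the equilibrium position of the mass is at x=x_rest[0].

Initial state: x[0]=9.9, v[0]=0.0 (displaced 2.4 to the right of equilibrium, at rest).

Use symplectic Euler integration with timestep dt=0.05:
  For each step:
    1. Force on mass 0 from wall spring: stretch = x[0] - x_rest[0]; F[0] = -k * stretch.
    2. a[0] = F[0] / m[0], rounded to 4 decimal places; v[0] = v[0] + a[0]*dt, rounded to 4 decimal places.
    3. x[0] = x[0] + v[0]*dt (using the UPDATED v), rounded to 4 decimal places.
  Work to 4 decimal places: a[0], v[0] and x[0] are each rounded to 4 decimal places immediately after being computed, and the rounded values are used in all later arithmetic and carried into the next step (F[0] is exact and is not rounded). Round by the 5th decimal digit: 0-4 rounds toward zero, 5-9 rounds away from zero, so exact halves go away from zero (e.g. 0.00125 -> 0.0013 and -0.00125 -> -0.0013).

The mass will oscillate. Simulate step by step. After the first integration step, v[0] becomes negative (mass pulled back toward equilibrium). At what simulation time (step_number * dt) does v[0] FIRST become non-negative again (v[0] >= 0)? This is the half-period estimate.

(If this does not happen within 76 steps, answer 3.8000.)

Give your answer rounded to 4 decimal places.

Step 0: x=[9.9000] v=[0.0000]
Step 1: x=[9.8863] v=[-0.2733]
Step 2: x=[9.8590] v=[-0.5451]
Step 3: x=[9.8183] v=[-0.8138]
Step 4: x=[9.7644] v=[-1.0778]
Step 5: x=[9.6976] v=[-1.3357]
Step 6: x=[9.6183] v=[-1.5860]
Step 7: x=[9.5269] v=[-1.8273]
Step 8: x=[9.4240] v=[-2.0581]
Step 9: x=[9.3101] v=[-2.2772]
Step 10: x=[9.1859] v=[-2.4834]
Step 11: x=[9.0521] v=[-2.6754]
Step 12: x=[8.9095] v=[-2.8522]
Step 13: x=[8.7589] v=[-3.0127]
Step 14: x=[8.6011] v=[-3.1561]
Step 15: x=[8.4370] v=[-3.2815]
Step 16: x=[8.2676] v=[-3.3882]
Step 17: x=[8.0938] v=[-3.4756]
Step 18: x=[7.9166] v=[-3.5432]
Step 19: x=[7.7371] v=[-3.5906]
Step 20: x=[7.5562] v=[-3.6176]
Step 21: x=[7.3750] v=[-3.6240]
Step 22: x=[7.1945] v=[-3.6098]
Step 23: x=[7.0158] v=[-3.5750]
Step 24: x=[6.8398] v=[-3.5199]
Step 25: x=[6.6676] v=[-3.4447]
Step 26: x=[6.5001] v=[-3.3499]
Step 27: x=[6.3383] v=[-3.2360]
Step 28: x=[6.1831] v=[-3.1037]
Step 29: x=[6.0354] v=[-2.9537]
Step 30: x=[5.8961] v=[-2.7869]
Step 31: x=[5.7659] v=[-2.6042]
Step 32: x=[5.6456] v=[-2.4067]
Step 33: x=[5.5358] v=[-2.1955]
Step 34: x=[5.4372] v=[-1.9718]
Step 35: x=[5.3504] v=[-1.7369]
Step 36: x=[5.2758] v=[-1.4921]
Step 37: x=[5.2139] v=[-1.2388]
Step 38: x=[5.1650] v=[-0.9784]
Step 39: x=[5.1294] v=[-0.7125]
Step 40: x=[5.1073] v=[-0.4425]
Step 41: x=[5.0988] v=[-0.1700]
Step 42: x=[5.1040] v=[0.1035]
First v>=0 after going negative at step 42, time=2.1000

Answer: 2.1000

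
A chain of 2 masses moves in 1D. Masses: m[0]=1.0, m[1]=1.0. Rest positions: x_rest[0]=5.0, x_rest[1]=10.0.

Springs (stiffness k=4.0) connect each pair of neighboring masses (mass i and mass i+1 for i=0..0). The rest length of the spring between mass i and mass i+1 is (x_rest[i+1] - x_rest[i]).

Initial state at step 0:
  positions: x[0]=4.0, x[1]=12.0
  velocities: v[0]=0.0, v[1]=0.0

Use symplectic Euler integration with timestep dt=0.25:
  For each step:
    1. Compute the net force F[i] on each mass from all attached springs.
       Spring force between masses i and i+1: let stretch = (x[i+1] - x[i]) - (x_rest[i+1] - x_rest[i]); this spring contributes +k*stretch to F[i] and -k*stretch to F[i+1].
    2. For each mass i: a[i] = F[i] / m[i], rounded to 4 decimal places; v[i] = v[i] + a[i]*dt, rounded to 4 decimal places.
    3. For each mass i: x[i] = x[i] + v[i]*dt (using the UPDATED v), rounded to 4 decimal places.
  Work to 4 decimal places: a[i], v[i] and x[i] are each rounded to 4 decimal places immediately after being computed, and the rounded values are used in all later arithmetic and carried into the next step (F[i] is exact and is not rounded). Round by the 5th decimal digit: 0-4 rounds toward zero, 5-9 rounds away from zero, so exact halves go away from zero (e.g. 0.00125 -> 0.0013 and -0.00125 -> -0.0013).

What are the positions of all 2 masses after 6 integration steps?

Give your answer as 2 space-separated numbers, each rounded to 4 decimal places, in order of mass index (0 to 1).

Step 0: x=[4.0000 12.0000] v=[0.0000 0.0000]
Step 1: x=[4.7500 11.2500] v=[3.0000 -3.0000]
Step 2: x=[5.8750 10.1250] v=[4.5000 -4.5000]
Step 3: x=[6.8125 9.1875] v=[3.7500 -3.7500]
Step 4: x=[7.0938 8.9063] v=[1.1250 -1.1250]
Step 5: x=[6.5782 9.4219] v=[-2.0625 2.0625]
Step 6: x=[5.5235 10.4766] v=[-4.2188 4.2188]

Answer: 5.5235 10.4766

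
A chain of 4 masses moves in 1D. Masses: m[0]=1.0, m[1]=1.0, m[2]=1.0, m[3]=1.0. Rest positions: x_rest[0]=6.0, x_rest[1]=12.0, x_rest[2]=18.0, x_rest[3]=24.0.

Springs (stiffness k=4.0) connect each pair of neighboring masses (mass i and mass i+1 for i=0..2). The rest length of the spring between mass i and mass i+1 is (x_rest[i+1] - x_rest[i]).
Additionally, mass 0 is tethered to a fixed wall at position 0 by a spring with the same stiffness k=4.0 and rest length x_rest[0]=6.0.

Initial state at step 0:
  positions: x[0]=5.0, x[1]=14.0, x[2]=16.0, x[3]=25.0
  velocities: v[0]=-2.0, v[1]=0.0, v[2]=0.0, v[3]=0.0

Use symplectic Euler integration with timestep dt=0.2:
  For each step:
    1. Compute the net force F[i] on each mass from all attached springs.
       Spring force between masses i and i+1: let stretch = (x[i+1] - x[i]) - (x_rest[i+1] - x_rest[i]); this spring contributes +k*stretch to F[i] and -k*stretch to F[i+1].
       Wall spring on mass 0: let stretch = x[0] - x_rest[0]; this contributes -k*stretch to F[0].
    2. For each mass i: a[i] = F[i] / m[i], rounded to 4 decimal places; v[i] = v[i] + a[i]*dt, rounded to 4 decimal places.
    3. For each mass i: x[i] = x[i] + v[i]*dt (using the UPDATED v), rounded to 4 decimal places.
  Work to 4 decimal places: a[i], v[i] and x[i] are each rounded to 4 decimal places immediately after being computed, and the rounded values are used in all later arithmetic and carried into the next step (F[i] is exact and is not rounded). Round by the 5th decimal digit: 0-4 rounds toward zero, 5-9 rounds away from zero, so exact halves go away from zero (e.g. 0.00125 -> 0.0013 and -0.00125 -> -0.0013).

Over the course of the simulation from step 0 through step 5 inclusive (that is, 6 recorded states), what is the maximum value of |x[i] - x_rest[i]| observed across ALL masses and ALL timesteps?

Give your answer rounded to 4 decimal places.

Step 0: x=[5.0000 14.0000 16.0000 25.0000] v=[-2.0000 0.0000 0.0000 0.0000]
Step 1: x=[5.2400 12.8800 17.1200 24.5200] v=[1.2000 -5.6000 5.6000 -2.4000]
Step 2: x=[5.8640 11.2160 18.7456 23.8160] v=[3.1200 -8.3200 8.1280 -3.5200]
Step 3: x=[6.4061 9.9004 19.9777 23.2607] v=[2.7104 -6.5779 6.1606 -2.7763]
Step 4: x=[6.4823 9.6381 20.1227 23.1402] v=[0.3810 -1.3115 0.7252 -0.6027]
Step 5: x=[6.0263 10.5484 19.0730 23.4969] v=[-2.2802 4.5515 -5.2485 1.7833]
Max displacement = 2.3619

Answer: 2.3619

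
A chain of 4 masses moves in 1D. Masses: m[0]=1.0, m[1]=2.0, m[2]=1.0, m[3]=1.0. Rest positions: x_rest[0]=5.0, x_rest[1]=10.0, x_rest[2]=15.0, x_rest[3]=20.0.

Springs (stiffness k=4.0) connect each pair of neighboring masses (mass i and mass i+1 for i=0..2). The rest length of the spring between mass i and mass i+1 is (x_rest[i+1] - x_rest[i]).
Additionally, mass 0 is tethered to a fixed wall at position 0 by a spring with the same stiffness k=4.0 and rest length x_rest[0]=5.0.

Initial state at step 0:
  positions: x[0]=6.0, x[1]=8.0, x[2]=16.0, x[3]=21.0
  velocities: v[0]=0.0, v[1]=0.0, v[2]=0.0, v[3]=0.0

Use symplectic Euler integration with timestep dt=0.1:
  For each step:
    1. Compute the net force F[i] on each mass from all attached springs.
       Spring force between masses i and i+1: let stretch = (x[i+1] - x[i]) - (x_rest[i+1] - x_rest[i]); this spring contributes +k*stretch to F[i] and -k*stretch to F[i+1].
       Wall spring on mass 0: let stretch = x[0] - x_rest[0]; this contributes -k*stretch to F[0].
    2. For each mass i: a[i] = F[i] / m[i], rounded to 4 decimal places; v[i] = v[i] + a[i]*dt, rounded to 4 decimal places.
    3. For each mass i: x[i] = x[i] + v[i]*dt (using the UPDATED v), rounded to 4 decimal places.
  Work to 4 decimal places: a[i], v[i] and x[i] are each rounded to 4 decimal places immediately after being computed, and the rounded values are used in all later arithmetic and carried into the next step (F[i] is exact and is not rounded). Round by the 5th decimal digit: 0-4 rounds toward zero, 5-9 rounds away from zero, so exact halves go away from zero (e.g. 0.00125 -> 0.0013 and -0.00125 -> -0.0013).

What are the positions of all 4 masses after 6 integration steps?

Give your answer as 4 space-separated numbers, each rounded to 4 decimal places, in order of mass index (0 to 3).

Step 0: x=[6.0000 8.0000 16.0000 21.0000] v=[0.0000 0.0000 0.0000 0.0000]
Step 1: x=[5.8400 8.1200 15.8800 21.0000] v=[-1.6000 1.2000 -1.2000 0.0000]
Step 2: x=[5.5376 8.3496 15.6544 20.9952] v=[-3.0240 2.2960 -2.2560 -0.0480]
Step 3: x=[5.1262 8.6691 15.3502 20.9768] v=[-4.1142 3.1946 -3.0416 -0.1843]
Step 4: x=[4.6515 9.0513 15.0039 20.9333] v=[-4.7475 3.8222 -3.4634 -0.4349]
Step 5: x=[4.1667 9.4646 14.6566 20.8526] v=[-4.8482 4.1328 -3.4727 -0.8067]
Step 6: x=[3.7271 9.8758 14.3495 20.7241] v=[-4.3957 4.1116 -3.0711 -1.2851]

Answer: 3.7271 9.8758 14.3495 20.7241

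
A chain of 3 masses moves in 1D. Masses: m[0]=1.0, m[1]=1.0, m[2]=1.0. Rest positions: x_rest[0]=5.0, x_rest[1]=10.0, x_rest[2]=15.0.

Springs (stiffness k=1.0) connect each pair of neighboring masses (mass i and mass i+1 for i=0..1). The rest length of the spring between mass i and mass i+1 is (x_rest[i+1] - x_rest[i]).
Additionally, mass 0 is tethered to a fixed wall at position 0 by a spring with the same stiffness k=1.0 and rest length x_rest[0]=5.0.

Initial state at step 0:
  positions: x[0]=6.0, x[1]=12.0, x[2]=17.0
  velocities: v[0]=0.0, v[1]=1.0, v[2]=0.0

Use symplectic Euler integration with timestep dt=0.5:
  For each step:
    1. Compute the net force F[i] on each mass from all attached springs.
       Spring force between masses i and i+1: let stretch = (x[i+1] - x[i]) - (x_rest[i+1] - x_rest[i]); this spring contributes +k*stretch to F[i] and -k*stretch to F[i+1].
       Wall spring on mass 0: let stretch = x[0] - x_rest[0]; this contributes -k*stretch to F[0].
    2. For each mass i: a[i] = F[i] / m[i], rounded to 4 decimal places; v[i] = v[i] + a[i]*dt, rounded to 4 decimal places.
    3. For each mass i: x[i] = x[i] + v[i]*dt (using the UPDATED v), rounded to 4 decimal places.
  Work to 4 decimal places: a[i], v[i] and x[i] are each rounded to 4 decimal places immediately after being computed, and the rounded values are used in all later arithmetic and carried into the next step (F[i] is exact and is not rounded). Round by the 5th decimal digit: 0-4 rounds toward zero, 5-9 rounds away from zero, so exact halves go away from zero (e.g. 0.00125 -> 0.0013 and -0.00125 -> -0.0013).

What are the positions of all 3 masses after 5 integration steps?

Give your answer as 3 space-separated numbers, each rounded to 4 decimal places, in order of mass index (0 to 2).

Step 0: x=[6.0000 12.0000 17.0000] v=[0.0000 1.0000 0.0000]
Step 1: x=[6.0000 12.2500 17.0000] v=[0.0000 0.5000 0.0000]
Step 2: x=[6.0625 12.1250 17.0625] v=[0.1250 -0.2500 0.1250]
Step 3: x=[6.1250 11.7188 17.1407] v=[0.1250 -0.8125 0.1563]
Step 4: x=[6.0547 11.2696 17.1134] v=[-0.1406 -0.8985 -0.0547]
Step 5: x=[5.7745 10.9776 16.8751] v=[-0.5605 -0.5841 -0.4766]

Answer: 5.7745 10.9776 16.8751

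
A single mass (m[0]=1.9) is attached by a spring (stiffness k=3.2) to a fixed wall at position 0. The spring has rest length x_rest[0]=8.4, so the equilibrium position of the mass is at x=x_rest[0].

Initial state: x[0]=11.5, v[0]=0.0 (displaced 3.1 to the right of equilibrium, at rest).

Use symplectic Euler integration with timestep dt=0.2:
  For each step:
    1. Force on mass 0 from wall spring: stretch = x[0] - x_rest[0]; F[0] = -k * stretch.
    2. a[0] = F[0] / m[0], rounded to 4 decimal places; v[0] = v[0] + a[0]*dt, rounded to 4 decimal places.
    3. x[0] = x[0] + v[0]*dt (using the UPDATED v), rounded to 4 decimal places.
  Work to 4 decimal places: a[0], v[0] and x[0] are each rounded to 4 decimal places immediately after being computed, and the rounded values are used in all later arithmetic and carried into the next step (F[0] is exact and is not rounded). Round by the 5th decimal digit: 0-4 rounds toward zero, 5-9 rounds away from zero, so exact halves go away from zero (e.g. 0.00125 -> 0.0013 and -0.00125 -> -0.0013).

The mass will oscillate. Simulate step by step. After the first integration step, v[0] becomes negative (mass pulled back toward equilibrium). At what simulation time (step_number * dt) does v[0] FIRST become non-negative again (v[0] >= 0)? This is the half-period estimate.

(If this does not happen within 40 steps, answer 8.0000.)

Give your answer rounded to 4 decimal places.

Step 0: x=[11.5000] v=[0.0000]
Step 1: x=[11.2912] v=[-1.0442]
Step 2: x=[10.8876] v=[-2.0181]
Step 3: x=[10.3164] v=[-2.8560]
Step 4: x=[9.6161] v=[-3.5015]
Step 5: x=[8.8339] v=[-3.9111]
Step 6: x=[8.0224] v=[-4.0573]
Step 7: x=[7.2364] v=[-3.9301]
Step 8: x=[6.5288] v=[-3.5382]
Step 9: x=[5.9472] v=[-2.9079]
Step 10: x=[5.5309] v=[-2.0817]
Step 11: x=[5.3078] v=[-1.1153]
Step 12: x=[5.2931] v=[-0.0737]
Step 13: x=[5.4877] v=[0.9728]
First v>=0 after going negative at step 13, time=2.6000

Answer: 2.6000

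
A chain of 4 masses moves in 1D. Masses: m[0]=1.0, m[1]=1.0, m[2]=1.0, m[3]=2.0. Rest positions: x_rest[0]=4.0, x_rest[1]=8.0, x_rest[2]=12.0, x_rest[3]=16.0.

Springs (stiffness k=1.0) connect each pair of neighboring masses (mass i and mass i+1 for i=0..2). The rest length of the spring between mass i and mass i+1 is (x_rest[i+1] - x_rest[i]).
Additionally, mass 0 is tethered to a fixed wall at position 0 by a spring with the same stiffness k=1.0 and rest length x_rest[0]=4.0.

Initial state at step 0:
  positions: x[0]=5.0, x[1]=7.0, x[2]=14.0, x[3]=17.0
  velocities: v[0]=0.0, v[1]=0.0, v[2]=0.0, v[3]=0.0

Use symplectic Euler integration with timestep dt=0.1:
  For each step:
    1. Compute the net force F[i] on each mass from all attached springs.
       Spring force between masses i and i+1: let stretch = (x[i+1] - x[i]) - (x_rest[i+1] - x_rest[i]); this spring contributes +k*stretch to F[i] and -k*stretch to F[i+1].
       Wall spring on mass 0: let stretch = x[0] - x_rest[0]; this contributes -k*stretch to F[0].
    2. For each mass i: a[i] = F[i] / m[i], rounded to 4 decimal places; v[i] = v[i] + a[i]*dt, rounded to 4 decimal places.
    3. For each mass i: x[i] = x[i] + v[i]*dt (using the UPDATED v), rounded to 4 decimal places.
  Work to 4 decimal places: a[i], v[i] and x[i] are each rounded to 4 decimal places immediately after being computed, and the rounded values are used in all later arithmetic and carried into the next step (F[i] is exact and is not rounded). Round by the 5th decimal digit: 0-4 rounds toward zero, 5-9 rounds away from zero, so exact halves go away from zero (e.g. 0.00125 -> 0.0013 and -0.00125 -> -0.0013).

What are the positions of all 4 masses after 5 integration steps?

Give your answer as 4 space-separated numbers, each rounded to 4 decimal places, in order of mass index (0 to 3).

Answer: 4.5875 7.6922 13.4460 17.0674

Derivation:
Step 0: x=[5.0000 7.0000 14.0000 17.0000] v=[0.0000 0.0000 0.0000 0.0000]
Step 1: x=[4.9700 7.0500 13.9600 17.0050] v=[-0.3000 0.5000 -0.4000 0.0500]
Step 2: x=[4.9111 7.1483 13.8814 17.0148] v=[-0.5890 0.9830 -0.7865 0.0978]
Step 3: x=[4.8255 7.2916 13.7668 17.0289] v=[-0.8564 1.4326 -1.1465 0.1411]
Step 4: x=[4.7163 7.4750 13.6200 17.0467] v=[-1.0923 1.8335 -1.4678 0.1780]
Step 5: x=[4.5875 7.6922 13.4460 17.0674] v=[-1.2881 2.1721 -1.7396 0.2067]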